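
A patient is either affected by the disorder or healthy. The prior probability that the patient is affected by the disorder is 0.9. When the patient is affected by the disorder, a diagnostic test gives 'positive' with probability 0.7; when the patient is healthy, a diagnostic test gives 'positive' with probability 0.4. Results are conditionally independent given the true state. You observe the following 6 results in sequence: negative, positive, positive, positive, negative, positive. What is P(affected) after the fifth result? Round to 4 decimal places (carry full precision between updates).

After 'negative': P(affected) = 0.3·0.9000 / (0.3·0.9000 + 0.6·0.1000) ≈ 0.8182
After 'positive': P(affected) = 0.7·0.8182 / (0.7·0.8182 + 0.4·0.1818) ≈ 0.8873
After 'positive': P(affected) = 0.7·0.8873 / (0.7·0.8873 + 0.4·0.1127) ≈ 0.9323
After 'positive': P(affected) = 0.7·0.9323 / (0.7·0.9323 + 0.4·0.0677) ≈ 0.9602
After 'negative': P(affected) = 0.3·0.9602 / (0.3·0.9602 + 0.6·0.0398) ≈ 0.9234

0.9234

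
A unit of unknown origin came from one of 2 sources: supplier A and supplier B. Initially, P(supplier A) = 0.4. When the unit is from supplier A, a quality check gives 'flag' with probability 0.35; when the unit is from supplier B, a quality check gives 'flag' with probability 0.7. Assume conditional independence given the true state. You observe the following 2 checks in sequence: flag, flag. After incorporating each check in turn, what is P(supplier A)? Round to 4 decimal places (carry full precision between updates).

0.1429

Apply Bayes' rule sequentially, carrying P(supplier A) forward.
After 'flag': P(supplier A) = 0.35·0.4000 / (0.35·0.4000 + 0.7·0.6000) ≈ 0.2500
After 'flag': P(supplier A) = 0.35·0.2500 / (0.35·0.2500 + 0.7·0.7500) ≈ 0.1429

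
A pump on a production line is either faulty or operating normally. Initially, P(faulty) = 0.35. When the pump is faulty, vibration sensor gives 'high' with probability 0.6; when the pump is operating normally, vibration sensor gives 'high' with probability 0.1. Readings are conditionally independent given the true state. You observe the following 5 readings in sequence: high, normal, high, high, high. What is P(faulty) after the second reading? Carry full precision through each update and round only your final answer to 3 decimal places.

0.589

After 'high': P(faulty) = 0.6·0.3500 / (0.6·0.3500 + 0.1·0.6500) ≈ 0.7636
After 'normal': P(faulty) = 0.4·0.7636 / (0.4·0.7636 + 0.9·0.2364) ≈ 0.5895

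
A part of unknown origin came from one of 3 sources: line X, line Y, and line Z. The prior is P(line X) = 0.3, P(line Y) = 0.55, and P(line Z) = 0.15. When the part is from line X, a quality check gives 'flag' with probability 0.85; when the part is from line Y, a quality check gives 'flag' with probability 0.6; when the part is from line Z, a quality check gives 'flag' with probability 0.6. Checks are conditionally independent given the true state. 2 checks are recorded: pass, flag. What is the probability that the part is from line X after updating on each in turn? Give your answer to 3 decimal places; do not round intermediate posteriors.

After 'pass': normaliser = 0.15·0.3000 + 0.4·0.5500 + 0.4·0.1500; P(line X) ≈ 0.1385, P(line Y) ≈ 0.6769, P(line Z) ≈ 0.1846
After 'flag': normaliser = 0.85·0.1385 + 0.6·0.6769 + 0.6·0.1846; P(line X) ≈ 0.1855, P(line Y) ≈ 0.6400, P(line Z) ≈ 0.1745

0.185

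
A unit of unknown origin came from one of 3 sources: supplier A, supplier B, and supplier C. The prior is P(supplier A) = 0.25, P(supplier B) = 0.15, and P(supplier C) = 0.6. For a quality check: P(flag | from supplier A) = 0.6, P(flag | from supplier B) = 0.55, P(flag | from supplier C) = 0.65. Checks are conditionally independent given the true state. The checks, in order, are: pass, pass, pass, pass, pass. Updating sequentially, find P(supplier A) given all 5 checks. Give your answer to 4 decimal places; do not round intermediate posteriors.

0.3019

After 'pass': normaliser = 0.4·0.2500 + 0.45·0.1500 + 0.35·0.6000; P(supplier A) ≈ 0.2649, P(supplier B) ≈ 0.1788, P(supplier C) ≈ 0.5563
After 'pass': normaliser = 0.4·0.2649 + 0.45·0.1788 + 0.35·0.5563; P(supplier A) ≈ 0.2780, P(supplier B) ≈ 0.2111, P(supplier C) ≈ 0.5109
After 'pass': normaliser = 0.4·0.2780 + 0.45·0.2111 + 0.35·0.5109; P(supplier A) ≈ 0.2888, P(supplier B) ≈ 0.2468, P(supplier C) ≈ 0.4644
After 'pass': normaliser = 0.4·0.2888 + 0.45·0.2468 + 0.35·0.4644; P(supplier A) ≈ 0.2969, P(supplier B) ≈ 0.2854, P(supplier C) ≈ 0.4177
After 'pass': normaliser = 0.4·0.2969 + 0.45·0.2854 + 0.35·0.4177; P(supplier A) ≈ 0.3019, P(supplier B) ≈ 0.3264, P(supplier C) ≈ 0.3717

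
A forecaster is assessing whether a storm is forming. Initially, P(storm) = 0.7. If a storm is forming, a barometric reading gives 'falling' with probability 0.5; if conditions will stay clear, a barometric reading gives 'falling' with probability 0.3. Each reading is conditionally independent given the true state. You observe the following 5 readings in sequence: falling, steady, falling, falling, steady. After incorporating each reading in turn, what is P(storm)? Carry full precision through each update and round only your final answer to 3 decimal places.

0.846

After 'falling': P(storm) = 0.5·0.7000 / (0.5·0.7000 + 0.3·0.3000) ≈ 0.7955
After 'steady': P(storm) = 0.5·0.7955 / (0.5·0.7955 + 0.7·0.2045) ≈ 0.7353
After 'falling': P(storm) = 0.5·0.7353 / (0.5·0.7353 + 0.3·0.2647) ≈ 0.8224
After 'falling': P(storm) = 0.5·0.8224 / (0.5·0.8224 + 0.3·0.1776) ≈ 0.8853
After 'steady': P(storm) = 0.5·0.8853 / (0.5·0.8853 + 0.7·0.1147) ≈ 0.8464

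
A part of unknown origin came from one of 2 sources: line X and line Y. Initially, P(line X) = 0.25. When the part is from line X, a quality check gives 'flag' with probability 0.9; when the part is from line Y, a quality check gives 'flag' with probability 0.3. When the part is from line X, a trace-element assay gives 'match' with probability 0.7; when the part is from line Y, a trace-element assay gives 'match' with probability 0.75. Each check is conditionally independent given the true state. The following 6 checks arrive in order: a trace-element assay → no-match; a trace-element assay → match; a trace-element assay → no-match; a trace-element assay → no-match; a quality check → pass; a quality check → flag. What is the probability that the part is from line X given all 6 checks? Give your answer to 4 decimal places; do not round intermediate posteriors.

0.1873

Each posterior becomes the prior for the next update.
After a trace-element assay='no-match': P(line X) = 0.3·0.2500 / (0.3·0.2500 + 0.25·0.7500) ≈ 0.2857
After a trace-element assay='match': P(line X) = 0.7·0.2857 / (0.7·0.2857 + 0.75·0.7143) ≈ 0.2718
After a trace-element assay='no-match': P(line X) = 0.3·0.2718 / (0.3·0.2718 + 0.25·0.7282) ≈ 0.3094
After a trace-element assay='no-match': P(line X) = 0.3·0.3094 / (0.3·0.3094 + 0.25·0.6906) ≈ 0.3496
After a quality check='pass': P(line X) = 0.1·0.3496 / (0.1·0.3496 + 0.7·0.6504) ≈ 0.0713
After a quality check='flag': P(line X) = 0.9·0.0713 / (0.9·0.0713 + 0.3·0.9287) ≈ 0.1873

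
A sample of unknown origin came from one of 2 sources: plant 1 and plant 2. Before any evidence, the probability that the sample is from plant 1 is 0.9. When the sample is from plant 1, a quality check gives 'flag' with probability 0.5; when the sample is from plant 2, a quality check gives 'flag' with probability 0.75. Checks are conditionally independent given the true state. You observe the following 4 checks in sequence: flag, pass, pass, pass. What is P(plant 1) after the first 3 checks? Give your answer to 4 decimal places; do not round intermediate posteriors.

0.9600

Each posterior becomes the prior for the next update.
After 'flag': P(plant 1) = 0.5·0.9000 / (0.5·0.9000 + 0.75·0.1000) ≈ 0.8571
After 'pass': P(plant 1) = 0.5·0.8571 / (0.5·0.8571 + 0.25·0.1429) ≈ 0.9231
After 'pass': P(plant 1) = 0.5·0.9231 / (0.5·0.9231 + 0.25·0.0769) ≈ 0.9600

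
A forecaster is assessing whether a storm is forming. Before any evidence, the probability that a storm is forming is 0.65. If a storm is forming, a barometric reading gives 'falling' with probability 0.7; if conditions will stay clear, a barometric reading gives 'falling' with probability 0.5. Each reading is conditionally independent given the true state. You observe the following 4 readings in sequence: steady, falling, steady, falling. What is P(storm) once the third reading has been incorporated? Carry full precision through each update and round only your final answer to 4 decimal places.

0.4835

After 'steady': P(storm) = 0.3·0.6500 / (0.3·0.6500 + 0.5·0.3500) ≈ 0.5270
After 'falling': P(storm) = 0.7·0.5270 / (0.7·0.5270 + 0.5·0.4730) ≈ 0.6094
After 'steady': P(storm) = 0.3·0.6094 / (0.3·0.6094 + 0.5·0.3906) ≈ 0.4835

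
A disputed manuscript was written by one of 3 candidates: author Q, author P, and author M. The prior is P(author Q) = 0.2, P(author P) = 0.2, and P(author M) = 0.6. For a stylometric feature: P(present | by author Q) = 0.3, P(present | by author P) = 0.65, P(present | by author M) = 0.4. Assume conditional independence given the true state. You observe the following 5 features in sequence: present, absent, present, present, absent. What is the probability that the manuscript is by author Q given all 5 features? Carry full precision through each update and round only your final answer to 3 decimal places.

0.114

After 'present': normaliser = 0.3·0.2000 + 0.65·0.2000 + 0.4·0.6000; P(author Q) ≈ 0.1395, P(author P) ≈ 0.3023, P(author M) ≈ 0.5581
After 'absent': normaliser = 0.7·0.1395 + 0.35·0.3023 + 0.6·0.5581; P(author Q) ≈ 0.1814, P(author P) ≈ 0.1965, P(author M) ≈ 0.6220
After 'present': normaliser = 0.3·0.1814 + 0.65·0.1965 + 0.4·0.6220; P(author Q) ≈ 0.1263, P(author P) ≈ 0.2964, P(author M) ≈ 0.5773
After 'present': normaliser = 0.3·0.1263 + 0.65·0.2964 + 0.4·0.5773; P(author Q) ≈ 0.0821, P(author P) ≈ 0.4175, P(author M) ≈ 0.5004
After 'absent': normaliser = 0.7·0.0821 + 0.35·0.4175 + 0.6·0.5004; P(author Q) ≈ 0.1141, P(author P) ≈ 0.2900, P(author M) ≈ 0.5959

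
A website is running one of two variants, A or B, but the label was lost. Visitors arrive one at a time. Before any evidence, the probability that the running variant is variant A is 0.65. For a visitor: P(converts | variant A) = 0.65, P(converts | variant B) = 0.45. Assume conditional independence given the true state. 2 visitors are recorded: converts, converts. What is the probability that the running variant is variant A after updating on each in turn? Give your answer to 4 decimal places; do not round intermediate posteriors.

After 'converts': P(A) = 0.65·0.6500 / (0.65·0.6500 + 0.45·0.3500) ≈ 0.7284
After 'converts': P(A) = 0.65·0.7284 / (0.65·0.7284 + 0.45·0.2716) ≈ 0.7949

0.7949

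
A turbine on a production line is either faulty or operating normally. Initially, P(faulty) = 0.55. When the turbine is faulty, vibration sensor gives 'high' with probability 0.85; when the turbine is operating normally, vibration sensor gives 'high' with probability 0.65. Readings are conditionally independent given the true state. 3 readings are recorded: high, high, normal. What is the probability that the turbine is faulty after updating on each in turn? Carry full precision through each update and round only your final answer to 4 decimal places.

0.4725

Each posterior becomes the prior for the next update.
After 'high': P(faulty) = 0.85·0.5500 / (0.85·0.5500 + 0.65·0.4500) ≈ 0.6151
After 'high': P(faulty) = 0.85·0.6151 / (0.85·0.6151 + 0.65·0.3849) ≈ 0.6764
After 'normal': P(faulty) = 0.15·0.6764 / (0.15·0.6764 + 0.35·0.3236) ≈ 0.4725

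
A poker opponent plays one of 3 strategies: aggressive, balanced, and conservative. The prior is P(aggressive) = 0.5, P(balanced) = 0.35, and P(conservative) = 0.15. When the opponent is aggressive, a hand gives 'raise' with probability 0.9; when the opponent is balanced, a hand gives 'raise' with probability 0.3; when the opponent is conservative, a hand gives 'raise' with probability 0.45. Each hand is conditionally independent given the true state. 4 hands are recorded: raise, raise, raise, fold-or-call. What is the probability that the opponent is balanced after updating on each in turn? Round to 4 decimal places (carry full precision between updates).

After 'raise': normaliser = 0.9·0.5000 + 0.3·0.3500 + 0.45·0.1500; P(aggressive) ≈ 0.7229, P(balanced) ≈ 0.1687, P(conservative) ≈ 0.1084
After 'raise': normaliser = 0.9·0.7229 + 0.3·0.1687 + 0.45·0.1084; P(aggressive) ≈ 0.8675, P(balanced) ≈ 0.0675, P(conservative) ≈ 0.0651
After 'raise': normaliser = 0.9·0.8675 + 0.3·0.0675 + 0.45·0.0651; P(aggressive) ≈ 0.9404, P(balanced) ≈ 0.0244, P(conservative) ≈ 0.0353
After 'fold-or-call': normaliser = 0.1·0.9404 + 0.7·0.0244 + 0.55·0.0353; P(aggressive) ≈ 0.7206, P(balanced) ≈ 0.1308, P(conservative) ≈ 0.1486

0.1308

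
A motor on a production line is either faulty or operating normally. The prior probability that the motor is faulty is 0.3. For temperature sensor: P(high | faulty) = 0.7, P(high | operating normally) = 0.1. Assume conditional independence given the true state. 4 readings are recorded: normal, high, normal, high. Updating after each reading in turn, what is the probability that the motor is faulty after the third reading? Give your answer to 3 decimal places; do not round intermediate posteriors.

0.250

After 'normal': P(faulty) = 0.3·0.3000 / (0.3·0.3000 + 0.9·0.7000) ≈ 0.1250
After 'high': P(faulty) = 0.7·0.1250 / (0.7·0.1250 + 0.1·0.8750) ≈ 0.5000
After 'normal': P(faulty) = 0.3·0.5000 / (0.3·0.5000 + 0.9·0.5000) ≈ 0.2500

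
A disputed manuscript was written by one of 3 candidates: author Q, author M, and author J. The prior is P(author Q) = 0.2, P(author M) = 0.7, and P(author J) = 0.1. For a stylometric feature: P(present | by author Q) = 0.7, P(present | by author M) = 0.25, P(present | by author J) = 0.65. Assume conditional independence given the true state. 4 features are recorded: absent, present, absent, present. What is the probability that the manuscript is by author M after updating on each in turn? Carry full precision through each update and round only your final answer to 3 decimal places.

After 'absent': normaliser = 0.3·0.2000 + 0.75·0.7000 + 0.35·0.1000; P(author Q) ≈ 0.0968, P(author M) ≈ 0.8468, P(author J) ≈ 0.0565
After 'present': normaliser = 0.7·0.0968 + 0.25·0.8468 + 0.65·0.0565; P(author Q) ≈ 0.2143, P(author M) ≈ 0.6696, P(author J) ≈ 0.1161
After 'absent': normaliser = 0.3·0.2143 + 0.75·0.6696 + 0.35·0.1161; P(author Q) ≈ 0.1059, P(author M) ≈ 0.8272, P(author J) ≈ 0.0669
After 'present': normaliser = 0.7·0.1059 + 0.25·0.8272 + 0.65·0.0669; P(author Q) ≈ 0.2285, P(author M) ≈ 0.6375, P(author J) ≈ 0.1341

0.637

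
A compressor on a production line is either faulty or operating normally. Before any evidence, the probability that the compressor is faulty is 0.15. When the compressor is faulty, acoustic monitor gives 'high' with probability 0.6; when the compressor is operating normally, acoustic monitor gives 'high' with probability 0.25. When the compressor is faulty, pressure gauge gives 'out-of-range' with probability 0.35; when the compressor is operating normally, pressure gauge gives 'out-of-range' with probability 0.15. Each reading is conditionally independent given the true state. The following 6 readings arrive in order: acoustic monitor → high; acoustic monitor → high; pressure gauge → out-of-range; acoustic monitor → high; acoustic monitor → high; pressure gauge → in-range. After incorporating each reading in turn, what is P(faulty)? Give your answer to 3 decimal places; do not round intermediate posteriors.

0.913

After acoustic monitor='high': P(faulty) = 0.6·0.1500 / (0.6·0.1500 + 0.25·0.8500) ≈ 0.2975
After acoustic monitor='high': P(faulty) = 0.6·0.2975 / (0.6·0.2975 + 0.25·0.7025) ≈ 0.5041
After pressure gauge='out-of-range': P(faulty) = 0.35·0.5041 / (0.35·0.5041 + 0.15·0.4959) ≈ 0.7034
After acoustic monitor='high': P(faulty) = 0.6·0.7034 / (0.6·0.7034 + 0.25·0.2966) ≈ 0.8506
After acoustic monitor='high': P(faulty) = 0.6·0.8506 / (0.6·0.8506 + 0.25·0.1494) ≈ 0.9318
After pressure gauge='in-range': P(faulty) = 0.65·0.9318 / (0.65·0.9318 + 0.85·0.0682) ≈ 0.9126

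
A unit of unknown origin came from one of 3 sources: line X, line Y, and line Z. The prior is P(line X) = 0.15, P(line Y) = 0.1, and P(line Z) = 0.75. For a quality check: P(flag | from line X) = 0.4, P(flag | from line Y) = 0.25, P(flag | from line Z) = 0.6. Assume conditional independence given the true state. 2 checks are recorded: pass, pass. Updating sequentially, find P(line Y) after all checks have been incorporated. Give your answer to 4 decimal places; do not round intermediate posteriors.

After 'pass': normaliser = 0.6·0.1500 + 0.75·0.1000 + 0.4·0.7500; P(line X) ≈ 0.1935, P(line Y) ≈ 0.1613, P(line Z) ≈ 0.6452
After 'pass': normaliser = 0.6·0.1935 + 0.75·0.1613 + 0.4·0.6452; P(line X) ≈ 0.2345, P(line Y) ≈ 0.2443, P(line Z) ≈ 0.5212

0.2443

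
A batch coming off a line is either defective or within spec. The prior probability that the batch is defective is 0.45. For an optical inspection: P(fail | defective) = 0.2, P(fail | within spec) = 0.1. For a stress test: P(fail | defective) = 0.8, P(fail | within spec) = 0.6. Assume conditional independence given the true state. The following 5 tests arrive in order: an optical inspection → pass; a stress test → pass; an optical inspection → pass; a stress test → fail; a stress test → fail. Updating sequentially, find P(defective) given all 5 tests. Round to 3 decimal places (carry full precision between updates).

After an optical inspection='pass': P(defective) = 0.8·0.4500 / (0.8·0.4500 + 0.9·0.5500) ≈ 0.4211
After a stress test='pass': P(defective) = 0.2·0.4211 / (0.2·0.4211 + 0.4·0.5789) ≈ 0.2667
After an optical inspection='pass': P(defective) = 0.8·0.2667 / (0.8·0.2667 + 0.9·0.7333) ≈ 0.2443
After a stress test='fail': P(defective) = 0.8·0.2443 / (0.8·0.2443 + 0.6·0.7557) ≈ 0.3012
After a stress test='fail': P(defective) = 0.8·0.3012 / (0.8·0.3012 + 0.6·0.6988) ≈ 0.3649

0.365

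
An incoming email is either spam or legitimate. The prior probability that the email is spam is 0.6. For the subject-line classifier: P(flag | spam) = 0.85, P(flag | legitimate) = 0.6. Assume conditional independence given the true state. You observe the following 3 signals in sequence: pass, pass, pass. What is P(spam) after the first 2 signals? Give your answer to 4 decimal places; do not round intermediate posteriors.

0.1742

Apply Bayes' rule sequentially, carrying P(spam) forward.
After 'pass': P(spam) = 0.15·0.6000 / (0.15·0.6000 + 0.4·0.4000) ≈ 0.3600
After 'pass': P(spam) = 0.15·0.3600 / (0.15·0.3600 + 0.4·0.6400) ≈ 0.1742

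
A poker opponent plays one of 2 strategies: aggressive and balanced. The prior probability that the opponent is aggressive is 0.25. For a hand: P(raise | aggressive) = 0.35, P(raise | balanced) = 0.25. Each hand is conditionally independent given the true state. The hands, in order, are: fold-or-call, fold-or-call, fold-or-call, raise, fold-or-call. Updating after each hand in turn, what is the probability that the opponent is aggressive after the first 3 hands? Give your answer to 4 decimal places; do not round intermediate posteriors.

Apply Bayes' rule sequentially, carrying P(aggressive) forward.
After 'fold-or-call': P(aggressive) = 0.65·0.2500 / (0.65·0.2500 + 0.75·0.7500) ≈ 0.2241
After 'fold-or-call': P(aggressive) = 0.65·0.2241 / (0.65·0.2241 + 0.75·0.7759) ≈ 0.2002
After 'fold-or-call': P(aggressive) = 0.65·0.2002 / (0.65·0.2002 + 0.75·0.7998) ≈ 0.1783

0.1783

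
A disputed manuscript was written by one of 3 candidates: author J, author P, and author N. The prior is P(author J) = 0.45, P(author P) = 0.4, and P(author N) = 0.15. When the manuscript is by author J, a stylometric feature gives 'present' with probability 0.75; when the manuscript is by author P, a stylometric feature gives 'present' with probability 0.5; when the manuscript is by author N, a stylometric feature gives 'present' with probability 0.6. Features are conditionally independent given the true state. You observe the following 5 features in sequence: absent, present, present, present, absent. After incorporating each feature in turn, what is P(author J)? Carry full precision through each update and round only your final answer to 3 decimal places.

0.402

After 'absent': normaliser = 0.25·0.4500 + 0.5·0.4000 + 0.4·0.1500; P(author J) ≈ 0.3020, P(author P) ≈ 0.5369, P(author N) ≈ 0.1611
After 'present': normaliser = 0.75·0.3020 + 0.5·0.5369 + 0.6·0.1611; P(author J) ≈ 0.3829, P(author P) ≈ 0.4538, P(author N) ≈ 0.1634
After 'present': normaliser = 0.75·0.3829 + 0.5·0.4538 + 0.6·0.1634; P(author J) ≈ 0.4692, P(author P) ≈ 0.3707, P(author N) ≈ 0.1601
After 'present': normaliser = 0.75·0.4692 + 0.5·0.3707 + 0.6·0.1601; P(author J) ≈ 0.5556, P(author P) ≈ 0.2927, P(author N) ≈ 0.1517
After 'absent': normaliser = 0.25·0.5556 + 0.5·0.2927 + 0.4·0.1517; P(author J) ≈ 0.4015, P(author P) ≈ 0.4230, P(author N) ≈ 0.1754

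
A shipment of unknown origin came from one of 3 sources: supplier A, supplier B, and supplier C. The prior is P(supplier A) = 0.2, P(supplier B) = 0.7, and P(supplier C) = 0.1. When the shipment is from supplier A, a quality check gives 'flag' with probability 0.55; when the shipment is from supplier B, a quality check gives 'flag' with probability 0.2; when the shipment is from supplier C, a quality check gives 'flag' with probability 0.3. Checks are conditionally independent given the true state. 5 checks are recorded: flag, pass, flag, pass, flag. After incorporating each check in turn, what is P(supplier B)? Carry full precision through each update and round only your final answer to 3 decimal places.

After 'flag': normaliser = 0.55·0.2000 + 0.2·0.7000 + 0.3·0.1000; P(supplier A) ≈ 0.3929, P(supplier B) ≈ 0.5000, P(supplier C) ≈ 0.1071
After 'pass': normaliser = 0.45·0.3929 + 0.8·0.5000 + 0.7·0.1071; P(supplier A) ≈ 0.2712, P(supplier B) ≈ 0.6137, P(supplier C) ≈ 0.1151
After 'flag': normaliser = 0.55·0.2712 + 0.2·0.6137 + 0.3·0.1151; P(supplier A) ≈ 0.4868, P(supplier B) ≈ 0.4005, P(supplier C) ≈ 0.1127
After 'pass': normaliser = 0.45·0.4868 + 0.8·0.4005 + 0.7·0.1127; P(supplier A) ≈ 0.3543, P(supplier B) ≈ 0.5182, P(supplier C) ≈ 0.1275
After 'flag': normaliser = 0.55·0.3543 + 0.2·0.5182 + 0.3·0.1275; P(supplier A) ≈ 0.5786, P(supplier B) ≈ 0.3078, P(supplier C) ≈ 0.1136

0.308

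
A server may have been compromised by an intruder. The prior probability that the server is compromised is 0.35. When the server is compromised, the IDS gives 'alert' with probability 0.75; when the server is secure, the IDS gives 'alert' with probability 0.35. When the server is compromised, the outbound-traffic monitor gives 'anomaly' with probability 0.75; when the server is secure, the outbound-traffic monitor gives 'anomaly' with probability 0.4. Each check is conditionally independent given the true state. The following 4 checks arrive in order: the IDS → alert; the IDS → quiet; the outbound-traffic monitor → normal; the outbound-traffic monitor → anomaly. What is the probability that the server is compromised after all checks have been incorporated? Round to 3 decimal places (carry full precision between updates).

0.257

After the IDS='alert': P(compromised) = 0.75·0.3500 / (0.75·0.3500 + 0.35·0.6500) ≈ 0.5357
After the IDS='quiet': P(compromised) = 0.25·0.5357 / (0.25·0.5357 + 0.65·0.4643) ≈ 0.3074
After the outbound-traffic monitor='normal': P(compromised) = 0.25·0.3074 / (0.25·0.3074 + 0.6·0.6926) ≈ 0.1561
After the outbound-traffic monitor='anomaly': P(compromised) = 0.75·0.1561 / (0.75·0.1561 + 0.4·0.8439) ≈ 0.2574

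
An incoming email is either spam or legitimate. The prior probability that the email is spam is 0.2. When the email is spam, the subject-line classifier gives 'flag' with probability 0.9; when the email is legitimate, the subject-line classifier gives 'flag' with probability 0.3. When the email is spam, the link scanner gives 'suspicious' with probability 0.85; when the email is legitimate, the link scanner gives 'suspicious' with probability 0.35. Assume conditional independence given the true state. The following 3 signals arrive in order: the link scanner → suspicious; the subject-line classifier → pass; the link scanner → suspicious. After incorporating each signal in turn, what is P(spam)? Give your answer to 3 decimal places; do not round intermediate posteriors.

After the link scanner='suspicious': P(spam) = 0.85·0.2000 / (0.85·0.2000 + 0.35·0.8000) ≈ 0.3778
After the subject-line classifier='pass': P(spam) = 0.1·0.3778 / (0.1·0.3778 + 0.7·0.6222) ≈ 0.0798
After the link scanner='suspicious': P(spam) = 0.85·0.0798 / (0.85·0.0798 + 0.35·0.9202) ≈ 0.1740

0.174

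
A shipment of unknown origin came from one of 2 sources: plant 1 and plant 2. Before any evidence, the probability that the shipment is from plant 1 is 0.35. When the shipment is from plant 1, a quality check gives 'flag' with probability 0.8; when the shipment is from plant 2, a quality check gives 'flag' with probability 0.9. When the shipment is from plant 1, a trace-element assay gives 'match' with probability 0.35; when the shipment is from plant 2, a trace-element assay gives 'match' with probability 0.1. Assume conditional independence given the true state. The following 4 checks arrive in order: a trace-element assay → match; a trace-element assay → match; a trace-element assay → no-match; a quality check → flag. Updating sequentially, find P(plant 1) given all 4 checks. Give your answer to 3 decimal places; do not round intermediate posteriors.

0.809

Each posterior becomes the prior for the next update.
After a trace-element assay='match': P(plant 1) = 0.35·0.3500 / (0.35·0.3500 + 0.1·0.6500) ≈ 0.6533
After a trace-element assay='match': P(plant 1) = 0.35·0.6533 / (0.35·0.6533 + 0.1·0.3467) ≈ 0.8684
After a trace-element assay='no-match': P(plant 1) = 0.65·0.8684 / (0.65·0.8684 + 0.9·0.1316) ≈ 0.8265
After a quality check='flag': P(plant 1) = 0.8·0.8265 / (0.8·0.8265 + 0.9·0.1735) ≈ 0.8090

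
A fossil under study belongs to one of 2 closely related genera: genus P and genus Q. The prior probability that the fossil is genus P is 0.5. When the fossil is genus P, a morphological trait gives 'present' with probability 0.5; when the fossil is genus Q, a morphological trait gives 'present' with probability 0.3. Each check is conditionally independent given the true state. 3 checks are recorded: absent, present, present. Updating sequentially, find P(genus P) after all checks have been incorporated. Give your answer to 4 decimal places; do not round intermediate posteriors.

0.6649

After 'absent': P(genus P) = 0.5·0.5000 / (0.5·0.5000 + 0.7·0.5000) ≈ 0.4167
After 'present': P(genus P) = 0.5·0.4167 / (0.5·0.4167 + 0.3·0.5833) ≈ 0.5435
After 'present': P(genus P) = 0.5·0.5435 / (0.5·0.5435 + 0.3·0.4565) ≈ 0.6649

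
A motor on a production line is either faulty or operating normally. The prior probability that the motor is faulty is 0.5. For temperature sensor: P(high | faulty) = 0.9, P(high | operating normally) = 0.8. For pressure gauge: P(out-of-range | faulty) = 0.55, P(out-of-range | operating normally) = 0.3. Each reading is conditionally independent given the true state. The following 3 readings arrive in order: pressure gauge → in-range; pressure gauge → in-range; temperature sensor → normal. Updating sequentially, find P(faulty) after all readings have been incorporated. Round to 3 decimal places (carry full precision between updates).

0.171

After pressure gauge='in-range': P(faulty) = 0.45·0.5000 / (0.45·0.5000 + 0.7·0.5000) ≈ 0.3913
After pressure gauge='in-range': P(faulty) = 0.45·0.3913 / (0.45·0.3913 + 0.7·0.6087) ≈ 0.2924
After temperature sensor='normal': P(faulty) = 0.1·0.2924 / (0.1·0.2924 + 0.2·0.7076) ≈ 0.1712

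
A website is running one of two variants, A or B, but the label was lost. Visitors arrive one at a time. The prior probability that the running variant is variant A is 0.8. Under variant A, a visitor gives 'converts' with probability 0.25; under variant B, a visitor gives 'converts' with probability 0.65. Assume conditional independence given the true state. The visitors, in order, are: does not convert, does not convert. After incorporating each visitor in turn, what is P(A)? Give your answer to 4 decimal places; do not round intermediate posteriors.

After 'does not convert': P(A) = 0.75·0.8000 / (0.75·0.8000 + 0.35·0.2000) ≈ 0.8955
After 'does not convert': P(A) = 0.75·0.8955 / (0.75·0.8955 + 0.35·0.1045) ≈ 0.9484

0.9484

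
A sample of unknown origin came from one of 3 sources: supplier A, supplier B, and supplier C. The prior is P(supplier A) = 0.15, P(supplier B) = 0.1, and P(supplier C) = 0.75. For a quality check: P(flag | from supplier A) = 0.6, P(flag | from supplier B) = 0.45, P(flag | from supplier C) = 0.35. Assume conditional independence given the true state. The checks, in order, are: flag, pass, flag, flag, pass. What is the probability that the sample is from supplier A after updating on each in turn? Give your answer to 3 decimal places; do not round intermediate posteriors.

After 'flag': normaliser = 0.6·0.1500 + 0.45·0.1000 + 0.35·0.7500; P(supplier A) ≈ 0.2264, P(supplier B) ≈ 0.1132, P(supplier C) ≈ 0.6604
After 'pass': normaliser = 0.4·0.2264 + 0.55·0.1132 + 0.65·0.6604; P(supplier A) ≈ 0.1556, P(supplier B) ≈ 0.1070, P(supplier C) ≈ 0.7374
After 'flag': normaliser = 0.6·0.1556 + 0.45·0.1070 + 0.35·0.7374; P(supplier A) ≈ 0.2336, P(supplier B) ≈ 0.1205, P(supplier C) ≈ 0.6459
After 'flag': normaliser = 0.6·0.2336 + 0.45·0.1205 + 0.35·0.6459; P(supplier A) ≈ 0.3334, P(supplier B) ≈ 0.1289, P(supplier C) ≈ 0.5377
After 'pass': normaliser = 0.4·0.3334 + 0.55·0.1289 + 0.65·0.5377; P(supplier A) ≈ 0.2408, P(supplier B) ≈ 0.1281, P(supplier C) ≈ 0.6311

0.241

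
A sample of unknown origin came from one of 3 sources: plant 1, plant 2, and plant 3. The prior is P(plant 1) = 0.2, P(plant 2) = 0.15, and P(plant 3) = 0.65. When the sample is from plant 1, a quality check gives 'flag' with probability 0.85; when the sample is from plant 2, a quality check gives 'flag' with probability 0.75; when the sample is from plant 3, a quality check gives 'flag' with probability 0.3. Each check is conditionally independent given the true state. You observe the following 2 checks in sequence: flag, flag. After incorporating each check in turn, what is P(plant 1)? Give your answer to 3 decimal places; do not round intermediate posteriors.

After 'flag': normaliser = 0.85·0.2000 + 0.75·0.1500 + 0.3·0.6500; P(plant 1) ≈ 0.3560, P(plant 2) ≈ 0.2356, P(plant 3) ≈ 0.4084
After 'flag': normaliser = 0.85·0.3560 + 0.75·0.2356 + 0.3·0.4084; P(plant 1) ≈ 0.5028, P(plant 2) ≈ 0.2936, P(plant 3) ≈ 0.2036

0.503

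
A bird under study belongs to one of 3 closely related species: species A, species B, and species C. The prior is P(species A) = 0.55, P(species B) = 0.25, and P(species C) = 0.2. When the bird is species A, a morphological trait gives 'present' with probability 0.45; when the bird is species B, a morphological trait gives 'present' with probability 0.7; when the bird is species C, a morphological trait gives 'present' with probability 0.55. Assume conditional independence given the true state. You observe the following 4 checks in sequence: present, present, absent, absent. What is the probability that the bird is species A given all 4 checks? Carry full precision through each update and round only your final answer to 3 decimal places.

After 'present': normaliser = 0.45·0.5500 + 0.7·0.2500 + 0.55·0.2000; P(species A) ≈ 0.4648, P(species B) ≈ 0.3286, P(species C) ≈ 0.2066
After 'present': normaliser = 0.45·0.4648 + 0.7·0.3286 + 0.55·0.2066; P(species A) ≈ 0.3783, P(species B) ≈ 0.4161, P(species C) ≈ 0.2055
After 'absent': normaliser = 0.55·0.3783 + 0.3·0.4161 + 0.45·0.2055; P(species A) ≈ 0.4891, P(species B) ≈ 0.2935, P(species C) ≈ 0.2174
After 'absent': normaliser = 0.55·0.4891 + 0.3·0.2935 + 0.45·0.2174; P(species A) ≈ 0.5914, P(species B) ≈ 0.1935, P(species C) ≈ 0.2151

0.591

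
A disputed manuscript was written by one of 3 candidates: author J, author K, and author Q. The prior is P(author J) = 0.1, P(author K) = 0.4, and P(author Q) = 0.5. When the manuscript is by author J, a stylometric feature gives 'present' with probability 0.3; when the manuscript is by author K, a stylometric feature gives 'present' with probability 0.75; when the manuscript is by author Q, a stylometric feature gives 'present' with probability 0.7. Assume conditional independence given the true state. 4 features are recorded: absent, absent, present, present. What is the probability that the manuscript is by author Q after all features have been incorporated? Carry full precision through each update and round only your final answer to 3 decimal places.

Apply Bayes' rule sequentially, carrying P(author Q) forward.
After 'absent': normaliser = 0.7·0.1000 + 0.25·0.4000 + 0.3·0.5000; P(author J) ≈ 0.2188, P(author K) ≈ 0.3125, P(author Q) ≈ 0.4688
After 'absent': normaliser = 0.7·0.2188 + 0.25·0.3125 + 0.3·0.4688; P(author J) ≈ 0.4118, P(author K) ≈ 0.2101, P(author Q) ≈ 0.3782
After 'present': normaliser = 0.3·0.4118 + 0.75·0.2101 + 0.7·0.3782; P(author J) ≈ 0.2263, P(author K) ≈ 0.2887, P(author Q) ≈ 0.4850
After 'present': normaliser = 0.3·0.2263 + 0.75·0.2887 + 0.7·0.4850; P(author J) ≈ 0.1088, P(author K) ≈ 0.3470, P(author Q) ≈ 0.5441

0.544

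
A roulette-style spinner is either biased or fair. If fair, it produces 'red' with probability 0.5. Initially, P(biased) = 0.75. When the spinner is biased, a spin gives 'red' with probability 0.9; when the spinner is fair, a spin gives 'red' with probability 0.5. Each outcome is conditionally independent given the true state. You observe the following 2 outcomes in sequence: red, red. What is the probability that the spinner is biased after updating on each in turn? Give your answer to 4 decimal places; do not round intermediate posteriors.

After 'red': P(biased) = 0.9·0.7500 / (0.9·0.7500 + 0.5·0.2500) ≈ 0.8438
After 'red': P(biased) = 0.9·0.8438 / (0.9·0.8438 + 0.5·0.1562) ≈ 0.9067

0.9067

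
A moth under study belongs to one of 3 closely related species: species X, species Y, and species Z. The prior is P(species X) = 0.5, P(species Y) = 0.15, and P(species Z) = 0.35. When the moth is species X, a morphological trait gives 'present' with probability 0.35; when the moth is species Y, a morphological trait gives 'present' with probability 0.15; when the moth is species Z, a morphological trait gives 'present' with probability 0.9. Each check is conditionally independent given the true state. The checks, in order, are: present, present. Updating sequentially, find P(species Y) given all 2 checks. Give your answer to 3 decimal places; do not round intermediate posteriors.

0.010

Apply Bayes' rule sequentially, carrying P(species Y) forward.
After 'present': normaliser = 0.35·0.5000 + 0.15·0.1500 + 0.9·0.3500; P(species X) ≈ 0.3415, P(species Y) ≈ 0.0439, P(species Z) ≈ 0.6146
After 'present': normaliser = 0.35·0.3415 + 0.15·0.0439 + 0.9·0.6146; P(species X) ≈ 0.1759, P(species Y) ≈ 0.0097, P(species Z) ≈ 0.8144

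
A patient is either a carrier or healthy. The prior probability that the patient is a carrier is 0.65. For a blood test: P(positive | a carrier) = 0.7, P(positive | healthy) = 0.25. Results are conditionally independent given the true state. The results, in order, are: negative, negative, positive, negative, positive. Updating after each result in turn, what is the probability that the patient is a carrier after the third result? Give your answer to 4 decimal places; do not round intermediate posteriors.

After 'negative': P(carrier) = 0.3·0.6500 / (0.3·0.6500 + 0.75·0.3500) ≈ 0.4262
After 'negative': P(carrier) = 0.3·0.4262 / (0.3·0.4262 + 0.75·0.5738) ≈ 0.2291
After 'positive': P(carrier) = 0.7·0.2291 / (0.7·0.2291 + 0.25·0.7709) ≈ 0.4541

0.4541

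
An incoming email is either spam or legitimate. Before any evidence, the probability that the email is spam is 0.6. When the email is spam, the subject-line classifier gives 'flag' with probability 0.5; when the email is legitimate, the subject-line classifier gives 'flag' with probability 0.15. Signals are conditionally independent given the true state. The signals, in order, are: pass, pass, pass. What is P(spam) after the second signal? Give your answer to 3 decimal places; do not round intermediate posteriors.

0.342

After 'pass': P(spam) = 0.5·0.6000 / (0.5·0.6000 + 0.85·0.4000) ≈ 0.4688
After 'pass': P(spam) = 0.5·0.4688 / (0.5·0.4688 + 0.85·0.5312) ≈ 0.3417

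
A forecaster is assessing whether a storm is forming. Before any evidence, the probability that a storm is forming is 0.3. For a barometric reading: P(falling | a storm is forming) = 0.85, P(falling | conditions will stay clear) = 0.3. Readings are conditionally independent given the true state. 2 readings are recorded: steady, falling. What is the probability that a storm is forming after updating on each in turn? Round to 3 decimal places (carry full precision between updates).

0.206

After 'steady': P(storm) = 0.15·0.3000 / (0.15·0.3000 + 0.7·0.7000) ≈ 0.0841
After 'falling': P(storm) = 0.85·0.0841 / (0.85·0.0841 + 0.3·0.9159) ≈ 0.2065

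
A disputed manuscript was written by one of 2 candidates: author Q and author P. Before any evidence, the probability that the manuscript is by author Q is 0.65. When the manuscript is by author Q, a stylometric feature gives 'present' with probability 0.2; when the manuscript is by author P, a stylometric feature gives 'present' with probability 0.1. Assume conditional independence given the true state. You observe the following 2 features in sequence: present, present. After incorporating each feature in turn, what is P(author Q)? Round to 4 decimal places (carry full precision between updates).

0.8814

After 'present': P(author Q) = 0.2·0.6500 / (0.2·0.6500 + 0.1·0.3500) ≈ 0.7879
After 'present': P(author Q) = 0.2·0.7879 / (0.2·0.7879 + 0.1·0.2121) ≈ 0.8814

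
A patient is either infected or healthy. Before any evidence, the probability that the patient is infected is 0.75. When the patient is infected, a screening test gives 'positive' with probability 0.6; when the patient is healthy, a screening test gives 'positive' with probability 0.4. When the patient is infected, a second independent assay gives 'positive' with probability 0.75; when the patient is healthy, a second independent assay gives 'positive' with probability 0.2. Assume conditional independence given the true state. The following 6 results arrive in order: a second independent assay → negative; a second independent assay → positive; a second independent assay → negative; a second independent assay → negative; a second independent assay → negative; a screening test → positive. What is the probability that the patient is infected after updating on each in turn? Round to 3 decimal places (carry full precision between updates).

0.139

After a second independent assay='negative': P(infected) = 0.25·0.7500 / (0.25·0.7500 + 0.8·0.2500) ≈ 0.4839
After a second independent assay='positive': P(infected) = 0.75·0.4839 / (0.75·0.4839 + 0.2·0.5161) ≈ 0.7785
After a second independent assay='negative': P(infected) = 0.25·0.7785 / (0.25·0.7785 + 0.8·0.2215) ≈ 0.5235
After a second independent assay='negative': P(infected) = 0.25·0.5235 / (0.25·0.5235 + 0.8·0.4765) ≈ 0.2556
After a second independent assay='negative': P(infected) = 0.25·0.2556 / (0.25·0.2556 + 0.8·0.7444) ≈ 0.0969
After a screening test='positive': P(infected) = 0.6·0.0969 / (0.6·0.0969 + 0.4·0.9031) ≈ 0.1386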